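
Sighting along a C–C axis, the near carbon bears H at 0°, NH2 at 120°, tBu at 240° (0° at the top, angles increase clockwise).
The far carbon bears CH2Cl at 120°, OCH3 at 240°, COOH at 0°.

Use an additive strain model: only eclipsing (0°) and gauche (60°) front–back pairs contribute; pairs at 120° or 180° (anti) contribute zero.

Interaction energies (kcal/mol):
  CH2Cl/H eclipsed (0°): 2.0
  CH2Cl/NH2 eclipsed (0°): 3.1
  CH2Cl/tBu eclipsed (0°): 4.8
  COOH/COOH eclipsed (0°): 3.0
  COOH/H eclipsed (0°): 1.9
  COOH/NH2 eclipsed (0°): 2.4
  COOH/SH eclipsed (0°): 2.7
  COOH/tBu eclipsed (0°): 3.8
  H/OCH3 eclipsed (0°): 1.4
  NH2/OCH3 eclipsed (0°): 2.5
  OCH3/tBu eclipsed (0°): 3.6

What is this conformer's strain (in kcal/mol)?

This conformer is eclipsed. H at 0° is eclipsed with COOH at 0° (1.9); NH2 at 120° is eclipsed with CH2Cl at 120° (3.1); tBu at 240° is eclipsed with OCH3 at 240° (3.6). Total 8.6 kcal/mol.

8.6 kcal/mol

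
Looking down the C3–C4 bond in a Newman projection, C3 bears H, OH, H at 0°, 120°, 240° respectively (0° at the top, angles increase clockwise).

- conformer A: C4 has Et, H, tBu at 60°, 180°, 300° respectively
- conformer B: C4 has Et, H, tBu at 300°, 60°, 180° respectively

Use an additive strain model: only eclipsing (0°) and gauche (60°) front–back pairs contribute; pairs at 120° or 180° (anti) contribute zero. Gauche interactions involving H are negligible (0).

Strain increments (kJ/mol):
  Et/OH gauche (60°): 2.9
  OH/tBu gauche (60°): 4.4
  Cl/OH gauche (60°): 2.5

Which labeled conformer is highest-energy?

A (staggered): OH–Et gauche; 2.9 = 2.9 kJ/mol.
B (staggered): OH–tBu gauche; 4.4 = 4.4 kJ/mol.
B has the highest total (4.4 kJ/mol).

B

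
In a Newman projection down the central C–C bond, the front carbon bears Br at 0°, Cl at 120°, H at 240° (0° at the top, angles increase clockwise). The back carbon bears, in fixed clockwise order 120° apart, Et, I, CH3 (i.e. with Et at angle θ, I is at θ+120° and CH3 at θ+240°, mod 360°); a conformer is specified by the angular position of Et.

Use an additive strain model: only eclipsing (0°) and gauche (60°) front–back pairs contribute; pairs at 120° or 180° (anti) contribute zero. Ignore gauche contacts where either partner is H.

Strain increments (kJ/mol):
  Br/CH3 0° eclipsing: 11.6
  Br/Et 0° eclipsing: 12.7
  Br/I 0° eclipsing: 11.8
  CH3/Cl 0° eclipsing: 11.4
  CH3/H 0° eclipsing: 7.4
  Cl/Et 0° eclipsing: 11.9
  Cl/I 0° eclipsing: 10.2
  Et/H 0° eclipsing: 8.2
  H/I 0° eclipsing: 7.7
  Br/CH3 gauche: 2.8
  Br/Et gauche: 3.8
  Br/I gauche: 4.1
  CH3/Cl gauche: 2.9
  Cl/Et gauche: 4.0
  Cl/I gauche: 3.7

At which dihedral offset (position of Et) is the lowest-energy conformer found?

Et at 0° (eclipsed): Br(0°)/Et(0°) eclipsed 12.7; Cl(120°)/I(120°) eclipsed 10.2; H(240°)/CH3(240°) eclipsed 7.4 → 30.3 kJ/mol.
Et at 60° (staggered): Br(0°)/Et(60°) gauche 3.8; Br(0°)/CH3(300°) gauche 2.8; Cl(120°)/Et(60°) gauche 4.0; Cl(120°)/I(180°) gauche 3.7 → 14.3 kJ/mol.
Et at 120° (eclipsed): Br(0°)/CH3(0°) eclipsed 11.6; Cl(120°)/Et(120°) eclipsed 11.9; H(240°)/I(240°) eclipsed 7.7 → 31.2 kJ/mol.
Et at 180° (staggered): Br(0°)/I(300°) gauche 4.1; Br(0°)/CH3(60°) gauche 2.8; Cl(120°)/Et(180°) gauche 4.0; Cl(120°)/CH3(60°) gauche 2.9 → 13.8 kJ/mol.
Et at 240° (eclipsed): Br(0°)/I(0°) eclipsed 11.8; Cl(120°)/CH3(120°) eclipsed 11.4; H(240°)/Et(240°) eclipsed 8.2 → 31.4 kJ/mol.
Et at 300° (staggered): Br(0°)/Et(300°) gauche 3.8; Br(0°)/I(60°) gauche 4.1; Cl(120°)/I(60°) gauche 3.7; Cl(120°)/CH3(180°) gauche 2.9 → 14.5 kJ/mol.
The minimum (13.8 kJ/mol) occurs with Et at 180°.

180°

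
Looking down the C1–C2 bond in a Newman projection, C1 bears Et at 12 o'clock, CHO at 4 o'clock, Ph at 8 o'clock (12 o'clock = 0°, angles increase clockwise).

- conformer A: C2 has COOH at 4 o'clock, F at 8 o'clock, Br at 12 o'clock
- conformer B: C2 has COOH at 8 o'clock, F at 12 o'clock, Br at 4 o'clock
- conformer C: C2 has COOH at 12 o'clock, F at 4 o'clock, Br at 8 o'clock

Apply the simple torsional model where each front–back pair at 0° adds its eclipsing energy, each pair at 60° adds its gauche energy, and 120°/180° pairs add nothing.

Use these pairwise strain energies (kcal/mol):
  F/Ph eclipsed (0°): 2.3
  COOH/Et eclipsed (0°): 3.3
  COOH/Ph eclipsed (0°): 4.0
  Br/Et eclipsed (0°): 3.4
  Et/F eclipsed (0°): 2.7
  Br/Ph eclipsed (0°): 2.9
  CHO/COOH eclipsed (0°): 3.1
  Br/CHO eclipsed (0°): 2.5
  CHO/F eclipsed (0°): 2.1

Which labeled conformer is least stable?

A (eclipsed): Et(0°)/Br(0°) eclipsed 3.4; CHO(120°)/COOH(120°) eclipsed 3.1; Ph(240°)/F(240°) eclipsed 2.3 → 8.8 kcal/mol.
B (eclipsed): Et(0°)/F(0°) eclipsed 2.7; CHO(120°)/Br(120°) eclipsed 2.5; Ph(240°)/COOH(240°) eclipsed 4.0 → 9.2 kcal/mol.
C (eclipsed): Et(0°)/COOH(0°) eclipsed 3.3; CHO(120°)/F(120°) eclipsed 2.1; Ph(240°)/Br(240°) eclipsed 2.9 → 8.3 kcal/mol.
B has the highest total (9.2 kcal/mol).

B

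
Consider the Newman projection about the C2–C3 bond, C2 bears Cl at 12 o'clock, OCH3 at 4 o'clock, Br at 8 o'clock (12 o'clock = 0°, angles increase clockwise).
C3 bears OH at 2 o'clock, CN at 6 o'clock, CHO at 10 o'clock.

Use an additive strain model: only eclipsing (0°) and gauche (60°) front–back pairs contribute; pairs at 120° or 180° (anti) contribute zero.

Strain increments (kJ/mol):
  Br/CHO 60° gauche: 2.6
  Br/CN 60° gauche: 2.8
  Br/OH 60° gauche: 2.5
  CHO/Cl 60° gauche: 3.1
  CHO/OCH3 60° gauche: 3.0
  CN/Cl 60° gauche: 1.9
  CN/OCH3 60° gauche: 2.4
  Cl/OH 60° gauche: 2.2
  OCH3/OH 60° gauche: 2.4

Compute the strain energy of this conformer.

15.5 kJ/mol

This conformer (staggered): Cl–OH gauche, Cl–CHO gauche, OCH3–OH gauche, OCH3–CN gauche, Br–CN gauche, Br–CHO gauche; 2.2 + 3.1 + 2.4 + 2.4 + 2.8 + 2.6 = 15.5 kJ/mol.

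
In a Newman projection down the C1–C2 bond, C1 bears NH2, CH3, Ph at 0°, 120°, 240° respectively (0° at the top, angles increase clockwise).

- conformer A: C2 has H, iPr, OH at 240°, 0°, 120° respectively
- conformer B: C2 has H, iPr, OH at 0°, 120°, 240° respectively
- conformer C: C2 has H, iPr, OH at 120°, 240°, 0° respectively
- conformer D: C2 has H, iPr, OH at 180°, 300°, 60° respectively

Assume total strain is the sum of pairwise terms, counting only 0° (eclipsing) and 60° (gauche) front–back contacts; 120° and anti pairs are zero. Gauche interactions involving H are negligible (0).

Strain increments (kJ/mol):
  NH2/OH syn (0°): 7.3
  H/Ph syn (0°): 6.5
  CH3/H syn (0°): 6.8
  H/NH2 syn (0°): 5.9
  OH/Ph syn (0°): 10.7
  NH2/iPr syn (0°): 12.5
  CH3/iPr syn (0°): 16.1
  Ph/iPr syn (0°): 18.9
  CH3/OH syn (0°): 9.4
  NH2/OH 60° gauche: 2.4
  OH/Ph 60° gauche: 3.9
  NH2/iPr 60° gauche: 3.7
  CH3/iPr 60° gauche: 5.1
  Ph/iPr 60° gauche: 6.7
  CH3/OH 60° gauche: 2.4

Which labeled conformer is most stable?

D

A (eclipsed): NH2(0°)/iPr(0°) eclipsed 12.5; CH3(120°)/OH(120°) eclipsed 9.4; Ph(240°)/H(240°) eclipsed 6.5 → 28.4 kJ/mol.
B (eclipsed): NH2(0°)/H(0°) eclipsed 5.9; CH3(120°)/iPr(120°) eclipsed 16.1; Ph(240°)/OH(240°) eclipsed 10.7 → 32.7 kJ/mol.
C (eclipsed): NH2(0°)/OH(0°) eclipsed 7.3; CH3(120°)/H(120°) eclipsed 6.8; Ph(240°)/iPr(240°) eclipsed 18.9 → 33.0 kJ/mol.
D (staggered): NH2(0°)/iPr(300°) gauche 3.7; NH2(0°)/OH(60°) gauche 2.4; CH3(120°)/OH(60°) gauche 2.4; Ph(240°)/iPr(300°) gauche 6.7 → 15.2 kJ/mol.
D has the lowest total (15.2 kJ/mol).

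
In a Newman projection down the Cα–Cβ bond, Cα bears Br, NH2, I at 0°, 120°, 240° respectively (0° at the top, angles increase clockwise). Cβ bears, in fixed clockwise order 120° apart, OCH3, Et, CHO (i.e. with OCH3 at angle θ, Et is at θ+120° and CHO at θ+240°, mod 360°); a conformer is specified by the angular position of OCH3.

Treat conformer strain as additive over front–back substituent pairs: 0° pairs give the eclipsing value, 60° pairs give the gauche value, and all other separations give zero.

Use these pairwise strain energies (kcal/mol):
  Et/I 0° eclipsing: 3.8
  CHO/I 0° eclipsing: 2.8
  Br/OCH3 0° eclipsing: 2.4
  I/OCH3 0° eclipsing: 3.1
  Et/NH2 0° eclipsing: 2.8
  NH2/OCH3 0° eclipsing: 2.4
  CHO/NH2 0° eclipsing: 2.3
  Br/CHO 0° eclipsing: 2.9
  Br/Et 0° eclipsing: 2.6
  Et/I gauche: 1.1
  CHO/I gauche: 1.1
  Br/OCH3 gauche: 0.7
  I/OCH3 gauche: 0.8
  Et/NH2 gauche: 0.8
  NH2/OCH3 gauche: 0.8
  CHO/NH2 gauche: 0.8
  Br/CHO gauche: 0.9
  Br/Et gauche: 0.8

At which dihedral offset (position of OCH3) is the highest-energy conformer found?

OCH3 at 0° (eclipsed): Br(0°)/OCH3(0°) eclipsed 2.4; NH2(120°)/Et(120°) eclipsed 2.8; I(240°)/CHO(240°) eclipsed 2.8 → 8.0 kcal/mol.
OCH3 at 60° (staggered): Br(0°)/OCH3(60°) gauche 0.7; Br(0°)/CHO(300°) gauche 0.9; NH2(120°)/OCH3(60°) gauche 0.8; NH2(120°)/Et(180°) gauche 0.8; I(240°)/Et(180°) gauche 1.1; I(240°)/CHO(300°) gauche 1.1 → 5.4 kcal/mol.
OCH3 at 120° (eclipsed): Br(0°)/CHO(0°) eclipsed 2.9; NH2(120°)/OCH3(120°) eclipsed 2.4; I(240°)/Et(240°) eclipsed 3.8 → 9.1 kcal/mol.
OCH3 at 180° (staggered): Br(0°)/Et(300°) gauche 0.8; Br(0°)/CHO(60°) gauche 0.9; NH2(120°)/OCH3(180°) gauche 0.8; NH2(120°)/CHO(60°) gauche 0.8; I(240°)/OCH3(180°) gauche 0.8; I(240°)/Et(300°) gauche 1.1 → 5.2 kcal/mol.
OCH3 at 240° (eclipsed): Br(0°)/Et(0°) eclipsed 2.6; NH2(120°)/CHO(120°) eclipsed 2.3; I(240°)/OCH3(240°) eclipsed 3.1 → 8.0 kcal/mol.
OCH3 at 300° (staggered): Br(0°)/OCH3(300°) gauche 0.7; Br(0°)/Et(60°) gauche 0.8; NH2(120°)/Et(60°) gauche 0.8; NH2(120°)/CHO(180°) gauche 0.8; I(240°)/OCH3(300°) gauche 0.8; I(240°)/CHO(180°) gauche 1.1 → 5.0 kcal/mol.
The maximum (9.1 kcal/mol) occurs with OCH3 at 120°.

120°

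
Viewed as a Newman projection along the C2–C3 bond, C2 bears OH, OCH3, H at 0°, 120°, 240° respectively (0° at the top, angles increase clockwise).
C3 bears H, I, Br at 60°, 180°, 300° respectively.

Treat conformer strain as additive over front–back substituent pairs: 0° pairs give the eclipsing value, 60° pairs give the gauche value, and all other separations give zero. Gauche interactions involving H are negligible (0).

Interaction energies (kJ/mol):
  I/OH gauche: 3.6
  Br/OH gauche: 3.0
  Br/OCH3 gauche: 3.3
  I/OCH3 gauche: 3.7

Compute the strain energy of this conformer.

This conformer (staggered): OH(0°)/Br(300°) gauche 3.0; OCH3(120°)/I(180°) gauche 3.7 → 6.7 kJ/mol.

6.7 kJ/mol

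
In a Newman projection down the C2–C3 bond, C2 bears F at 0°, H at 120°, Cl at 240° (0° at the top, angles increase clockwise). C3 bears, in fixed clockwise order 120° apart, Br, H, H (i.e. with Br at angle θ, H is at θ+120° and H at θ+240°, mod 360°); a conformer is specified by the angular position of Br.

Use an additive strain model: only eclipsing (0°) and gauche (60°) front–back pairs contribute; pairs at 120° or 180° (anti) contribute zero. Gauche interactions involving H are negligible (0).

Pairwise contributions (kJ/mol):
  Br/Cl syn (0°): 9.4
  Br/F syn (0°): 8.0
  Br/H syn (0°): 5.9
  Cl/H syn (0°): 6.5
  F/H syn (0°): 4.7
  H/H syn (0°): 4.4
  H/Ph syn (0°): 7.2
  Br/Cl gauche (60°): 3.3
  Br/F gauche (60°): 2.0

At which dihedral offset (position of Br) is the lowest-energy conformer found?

Br at 0° (eclipsed): F–Br eclipsed, H–H eclipsed, Cl–H eclipsed; 8.0 + 4.4 + 6.5 = 18.9 kJ/mol.
Br at 60° (staggered): F–Br gauche; 2.0 = 2.0 kJ/mol.
Br at 120° (eclipsed): F–H eclipsed, H–Br eclipsed, Cl–H eclipsed; 4.7 + 5.9 + 6.5 = 17.1 kJ/mol.
Br at 180° (staggered): Cl–Br gauche; 3.3 = 3.3 kJ/mol.
Br at 240° (eclipsed): F–H eclipsed, H–H eclipsed, Cl–Br eclipsed; 4.7 + 4.4 + 9.4 = 18.5 kJ/mol.
Br at 300° (staggered): F–Br gauche, Cl–Br gauche; 2.0 + 3.3 = 5.3 kJ/mol.
The minimum (2.0 kJ/mol) occurs with Br at 60°.

60°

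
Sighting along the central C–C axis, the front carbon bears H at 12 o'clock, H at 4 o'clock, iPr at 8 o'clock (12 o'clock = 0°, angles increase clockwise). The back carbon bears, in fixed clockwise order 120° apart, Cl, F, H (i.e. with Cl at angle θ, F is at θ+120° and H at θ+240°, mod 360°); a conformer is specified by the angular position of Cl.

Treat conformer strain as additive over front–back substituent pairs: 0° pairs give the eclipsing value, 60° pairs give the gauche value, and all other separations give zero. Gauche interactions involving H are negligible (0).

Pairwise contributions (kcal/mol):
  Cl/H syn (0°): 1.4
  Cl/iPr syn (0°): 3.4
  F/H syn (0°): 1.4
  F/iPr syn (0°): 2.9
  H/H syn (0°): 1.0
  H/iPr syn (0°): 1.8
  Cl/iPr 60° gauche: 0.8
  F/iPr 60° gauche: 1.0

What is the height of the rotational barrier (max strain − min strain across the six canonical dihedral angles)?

Cl at 0° (eclipsed): H–Cl eclipsed, H–F eclipsed, iPr–H eclipsed; 1.4 + 1.4 + 1.8 = 4.6 kcal/mol.
Cl at 60° (staggered): iPr–F gauche; 1.0 = 1.0 kcal/mol.
Cl at 120° (eclipsed): H–H eclipsed, H–Cl eclipsed, iPr–F eclipsed; 1.0 + 1.4 + 2.9 = 5.3 kcal/mol.
Cl at 180° (staggered): iPr–Cl gauche, iPr–F gauche; 0.8 + 1.0 = 1.8 kcal/mol.
Cl at 240° (eclipsed): H–F eclipsed, H–H eclipsed, iPr–Cl eclipsed; 1.4 + 1.0 + 3.4 = 5.8 kcal/mol.
Cl at 300° (staggered): iPr–Cl gauche; 0.8 = 0.8 kcal/mol.
Max at 240° (5.8 kcal/mol), min at 300° (0.8 kcal/mol); barrier = 5.0 kcal/mol.

5.0 kcal/mol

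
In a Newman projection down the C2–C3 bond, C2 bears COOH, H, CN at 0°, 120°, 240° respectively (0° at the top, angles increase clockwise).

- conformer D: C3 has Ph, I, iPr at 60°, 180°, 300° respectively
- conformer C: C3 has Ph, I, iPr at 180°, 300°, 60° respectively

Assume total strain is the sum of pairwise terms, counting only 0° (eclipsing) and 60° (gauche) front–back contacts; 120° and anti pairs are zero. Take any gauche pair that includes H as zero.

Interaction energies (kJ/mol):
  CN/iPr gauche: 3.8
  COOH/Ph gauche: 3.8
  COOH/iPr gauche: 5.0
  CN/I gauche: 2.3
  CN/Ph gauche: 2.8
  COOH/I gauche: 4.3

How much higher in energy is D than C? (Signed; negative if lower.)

+0.5 kJ/mol

D (staggered): COOH–Ph gauche, COOH–iPr gauche, CN–I gauche, CN–iPr gauche; 3.8 + 5.0 + 2.3 + 3.8 = 14.9 kJ/mol.
C (staggered): COOH–I gauche, COOH–iPr gauche, CN–Ph gauche, CN–I gauche; 4.3 + 5.0 + 2.8 + 2.3 = 14.4 kJ/mol.
E(D) − E(C) = 14.9 − 14.4 = +0.5 kJ/mol.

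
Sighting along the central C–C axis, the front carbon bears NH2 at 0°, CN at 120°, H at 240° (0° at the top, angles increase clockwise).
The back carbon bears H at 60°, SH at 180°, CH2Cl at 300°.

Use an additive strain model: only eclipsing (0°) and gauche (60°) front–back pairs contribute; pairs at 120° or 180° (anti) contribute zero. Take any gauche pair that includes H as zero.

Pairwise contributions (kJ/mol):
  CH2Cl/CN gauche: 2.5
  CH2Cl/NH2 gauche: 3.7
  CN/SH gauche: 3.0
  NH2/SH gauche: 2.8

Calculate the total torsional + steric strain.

6.7 kJ/mol

This conformer (staggered): NH2–CH2Cl gauche, CN–SH gauche; 3.7 + 3.0 = 6.7 kJ/mol.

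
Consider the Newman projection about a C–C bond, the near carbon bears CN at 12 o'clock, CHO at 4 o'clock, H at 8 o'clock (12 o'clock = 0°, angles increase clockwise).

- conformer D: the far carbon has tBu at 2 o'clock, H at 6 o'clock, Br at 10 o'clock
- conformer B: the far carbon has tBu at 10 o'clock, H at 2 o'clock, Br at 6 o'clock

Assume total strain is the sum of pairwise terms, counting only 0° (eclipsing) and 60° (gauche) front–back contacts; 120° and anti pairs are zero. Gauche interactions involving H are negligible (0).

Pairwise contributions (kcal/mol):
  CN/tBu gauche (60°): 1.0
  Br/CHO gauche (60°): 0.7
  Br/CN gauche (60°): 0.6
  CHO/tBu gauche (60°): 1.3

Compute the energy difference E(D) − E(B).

D (staggered): CN–tBu gauche, CN–Br gauche, CHO–tBu gauche; 1.0 + 0.6 + 1.3 = 2.9 kcal/mol.
B (staggered): CN–tBu gauche, CHO–Br gauche; 1.0 + 0.7 = 1.7 kcal/mol.
E(D) − E(B) = 2.9 − 1.7 = +1.2 kcal/mol.

+1.2 kcal/mol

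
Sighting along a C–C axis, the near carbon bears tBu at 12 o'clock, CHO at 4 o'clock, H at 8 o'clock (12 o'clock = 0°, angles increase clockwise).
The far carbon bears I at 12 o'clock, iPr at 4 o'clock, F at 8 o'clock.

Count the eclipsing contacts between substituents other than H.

Non-H eclipsing pairs: tBu(0°)/I(0°); CHO(120°)/iPr(120°) — 2 interactions.

2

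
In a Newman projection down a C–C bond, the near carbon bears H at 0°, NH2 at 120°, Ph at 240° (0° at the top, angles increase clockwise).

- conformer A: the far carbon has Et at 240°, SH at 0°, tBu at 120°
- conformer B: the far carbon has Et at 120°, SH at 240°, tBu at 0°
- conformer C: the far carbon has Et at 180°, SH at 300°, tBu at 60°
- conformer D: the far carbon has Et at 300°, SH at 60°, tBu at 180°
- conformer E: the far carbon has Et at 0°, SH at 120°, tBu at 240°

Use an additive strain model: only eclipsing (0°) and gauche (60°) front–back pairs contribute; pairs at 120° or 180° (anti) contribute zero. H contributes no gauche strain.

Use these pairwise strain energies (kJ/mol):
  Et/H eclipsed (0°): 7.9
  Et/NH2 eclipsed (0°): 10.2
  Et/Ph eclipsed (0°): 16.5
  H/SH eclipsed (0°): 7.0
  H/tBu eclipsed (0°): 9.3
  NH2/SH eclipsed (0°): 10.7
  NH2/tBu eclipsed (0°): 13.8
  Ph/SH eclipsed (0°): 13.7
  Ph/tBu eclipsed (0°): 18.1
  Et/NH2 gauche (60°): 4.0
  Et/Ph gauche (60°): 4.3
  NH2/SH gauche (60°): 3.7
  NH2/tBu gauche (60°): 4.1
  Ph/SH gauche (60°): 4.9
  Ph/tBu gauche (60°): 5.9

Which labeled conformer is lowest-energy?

A (eclipsed): H–SH eclipsed, NH2–tBu eclipsed, Ph–Et eclipsed; 7.0 + 13.8 + 16.5 = 37.3 kJ/mol.
B (eclipsed): H–tBu eclipsed, NH2–Et eclipsed, Ph–SH eclipsed; 9.3 + 10.2 + 13.7 = 33.2 kJ/mol.
C (staggered): NH2–Et gauche, NH2–tBu gauche, Ph–Et gauche, Ph–SH gauche; 4.0 + 4.1 + 4.3 + 4.9 = 17.3 kJ/mol.
D (staggered): NH2–SH gauche, NH2–tBu gauche, Ph–Et gauche, Ph–tBu gauche; 3.7 + 4.1 + 4.3 + 5.9 = 18.0 kJ/mol.
E (eclipsed): H–Et eclipsed, NH2–SH eclipsed, Ph–tBu eclipsed; 7.9 + 10.7 + 18.1 = 36.7 kJ/mol.
C has the lowest total (17.3 kJ/mol).

C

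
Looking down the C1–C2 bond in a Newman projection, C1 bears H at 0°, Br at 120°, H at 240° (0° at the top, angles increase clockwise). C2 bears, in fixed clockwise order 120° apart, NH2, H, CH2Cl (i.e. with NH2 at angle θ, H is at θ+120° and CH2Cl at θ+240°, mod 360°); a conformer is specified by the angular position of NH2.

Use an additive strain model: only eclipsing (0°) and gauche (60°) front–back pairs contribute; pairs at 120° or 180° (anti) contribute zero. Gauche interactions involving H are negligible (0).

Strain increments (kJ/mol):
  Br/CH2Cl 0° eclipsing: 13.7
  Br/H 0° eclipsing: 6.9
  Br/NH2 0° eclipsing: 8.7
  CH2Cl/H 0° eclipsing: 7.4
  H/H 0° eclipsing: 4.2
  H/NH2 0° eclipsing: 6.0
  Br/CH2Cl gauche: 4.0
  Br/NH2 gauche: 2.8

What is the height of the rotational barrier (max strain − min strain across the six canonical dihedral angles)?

NH2 at 0° (eclipsed): H–NH2 eclipsed, Br–H eclipsed, H–CH2Cl eclipsed; 6.0 + 6.9 + 7.4 = 20.3 kJ/mol.
NH2 at 60° (staggered): Br–NH2 gauche; 2.8 = 2.8 kJ/mol.
NH2 at 120° (eclipsed): H–CH2Cl eclipsed, Br–NH2 eclipsed, H–H eclipsed; 7.4 + 8.7 + 4.2 = 20.3 kJ/mol.
NH2 at 180° (staggered): Br–NH2 gauche, Br–CH2Cl gauche; 2.8 + 4.0 = 6.8 kJ/mol.
NH2 at 240° (eclipsed): H–H eclipsed, Br–CH2Cl eclipsed, H–NH2 eclipsed; 4.2 + 13.7 + 6.0 = 23.9 kJ/mol.
NH2 at 300° (staggered): Br–CH2Cl gauche; 4.0 = 4.0 kJ/mol.
Max at 240° (23.9 kJ/mol), min at 60° (2.8 kJ/mol); barrier = 21.1 kJ/mol.

21.1 kJ/mol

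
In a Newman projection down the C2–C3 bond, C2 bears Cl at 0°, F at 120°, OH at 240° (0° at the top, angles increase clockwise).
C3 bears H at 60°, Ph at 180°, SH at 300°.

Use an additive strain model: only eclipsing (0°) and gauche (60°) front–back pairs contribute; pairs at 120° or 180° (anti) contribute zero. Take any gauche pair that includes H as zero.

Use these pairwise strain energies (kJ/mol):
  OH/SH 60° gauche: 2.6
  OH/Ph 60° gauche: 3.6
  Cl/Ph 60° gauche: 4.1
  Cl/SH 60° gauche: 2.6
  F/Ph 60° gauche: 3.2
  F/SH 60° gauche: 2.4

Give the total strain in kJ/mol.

This conformer (staggered): Cl–SH gauche, F–Ph gauche, OH–Ph gauche, OH–SH gauche; 2.6 + 3.2 + 3.6 + 2.6 = 12.0 kJ/mol.

12.0 kJ/mol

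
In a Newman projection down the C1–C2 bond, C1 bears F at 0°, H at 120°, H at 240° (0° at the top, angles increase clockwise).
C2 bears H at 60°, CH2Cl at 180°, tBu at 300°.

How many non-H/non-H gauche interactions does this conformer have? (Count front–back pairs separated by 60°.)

1

Non-H gauche pairs: F(0°)/tBu(300°) — 1 interaction.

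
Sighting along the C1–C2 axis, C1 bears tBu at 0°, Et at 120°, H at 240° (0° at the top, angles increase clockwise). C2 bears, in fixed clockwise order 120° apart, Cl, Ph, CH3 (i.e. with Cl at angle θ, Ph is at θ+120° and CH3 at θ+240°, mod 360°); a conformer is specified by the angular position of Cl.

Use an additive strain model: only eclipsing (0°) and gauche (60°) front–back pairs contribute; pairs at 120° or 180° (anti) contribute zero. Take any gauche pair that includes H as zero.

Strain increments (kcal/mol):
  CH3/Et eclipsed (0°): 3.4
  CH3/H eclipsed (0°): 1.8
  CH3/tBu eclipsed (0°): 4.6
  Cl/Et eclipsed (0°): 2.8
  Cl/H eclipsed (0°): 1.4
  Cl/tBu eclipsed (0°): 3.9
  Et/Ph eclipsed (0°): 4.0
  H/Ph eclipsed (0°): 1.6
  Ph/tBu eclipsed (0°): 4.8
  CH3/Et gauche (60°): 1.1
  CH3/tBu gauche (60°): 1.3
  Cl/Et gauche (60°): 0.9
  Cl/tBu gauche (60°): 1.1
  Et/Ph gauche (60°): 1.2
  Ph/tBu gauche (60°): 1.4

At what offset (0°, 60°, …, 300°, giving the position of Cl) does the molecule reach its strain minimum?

Cl at 0° (eclipsed): tBu–Cl eclipsed, Et–Ph eclipsed, H–CH3 eclipsed; 3.9 + 4.0 + 1.8 = 9.7 kcal/mol.
Cl at 60° (staggered): tBu–Cl gauche, tBu–CH3 gauche, Et–Cl gauche, Et–Ph gauche; 1.1 + 1.3 + 0.9 + 1.2 = 4.5 kcal/mol.
Cl at 120° (eclipsed): tBu–CH3 eclipsed, Et–Cl eclipsed, H–Ph eclipsed; 4.6 + 2.8 + 1.6 = 9.0 kcal/mol.
Cl at 180° (staggered): tBu–Ph gauche, tBu–CH3 gauche, Et–Cl gauche, Et–CH3 gauche; 1.4 + 1.3 + 0.9 + 1.1 = 4.7 kcal/mol.
Cl at 240° (eclipsed): tBu–Ph eclipsed, Et–CH3 eclipsed, H–Cl eclipsed; 4.8 + 3.4 + 1.4 = 9.6 kcal/mol.
Cl at 300° (staggered): tBu–Cl gauche, tBu–Ph gauche, Et–Ph gauche, Et–CH3 gauche; 1.1 + 1.4 + 1.2 + 1.1 = 4.8 kcal/mol.
The minimum (4.5 kcal/mol) occurs with Cl at 60°.

60°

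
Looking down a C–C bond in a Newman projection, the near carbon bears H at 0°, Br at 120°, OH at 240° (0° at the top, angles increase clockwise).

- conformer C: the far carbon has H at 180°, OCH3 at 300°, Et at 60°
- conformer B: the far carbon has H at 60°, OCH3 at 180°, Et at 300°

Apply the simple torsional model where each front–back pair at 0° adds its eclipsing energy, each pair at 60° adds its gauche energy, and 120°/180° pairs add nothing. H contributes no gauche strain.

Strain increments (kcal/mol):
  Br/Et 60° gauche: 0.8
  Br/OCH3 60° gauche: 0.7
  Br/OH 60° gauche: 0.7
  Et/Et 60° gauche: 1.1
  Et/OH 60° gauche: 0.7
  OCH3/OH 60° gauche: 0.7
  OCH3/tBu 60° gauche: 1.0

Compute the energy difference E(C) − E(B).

C (staggered): Br–Et gauche, OH–OCH3 gauche; 0.8 + 0.7 = 1.5 kcal/mol.
B (staggered): Br–OCH3 gauche, OH–OCH3 gauche, OH–Et gauche; 0.7 + 0.7 + 0.7 = 2.1 kcal/mol.
E(C) − E(B) = 1.5 − 2.1 = -0.6 kcal/mol.

-0.6 kcal/mol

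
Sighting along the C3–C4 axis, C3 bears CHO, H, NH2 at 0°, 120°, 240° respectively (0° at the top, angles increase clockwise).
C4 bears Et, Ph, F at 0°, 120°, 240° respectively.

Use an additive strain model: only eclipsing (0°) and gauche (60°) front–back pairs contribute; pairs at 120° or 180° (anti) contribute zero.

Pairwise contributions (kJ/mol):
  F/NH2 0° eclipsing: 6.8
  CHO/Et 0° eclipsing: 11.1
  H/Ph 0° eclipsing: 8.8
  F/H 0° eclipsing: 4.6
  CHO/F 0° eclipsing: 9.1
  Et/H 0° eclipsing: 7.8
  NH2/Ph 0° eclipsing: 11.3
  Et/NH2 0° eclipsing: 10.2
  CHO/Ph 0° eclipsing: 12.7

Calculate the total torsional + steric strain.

This conformer (eclipsed): CHO(0°)/Et(0°) eclipsed 11.1; H(120°)/Ph(120°) eclipsed 8.8; NH2(240°)/F(240°) eclipsed 6.8 → 26.7 kJ/mol.

26.7 kJ/mol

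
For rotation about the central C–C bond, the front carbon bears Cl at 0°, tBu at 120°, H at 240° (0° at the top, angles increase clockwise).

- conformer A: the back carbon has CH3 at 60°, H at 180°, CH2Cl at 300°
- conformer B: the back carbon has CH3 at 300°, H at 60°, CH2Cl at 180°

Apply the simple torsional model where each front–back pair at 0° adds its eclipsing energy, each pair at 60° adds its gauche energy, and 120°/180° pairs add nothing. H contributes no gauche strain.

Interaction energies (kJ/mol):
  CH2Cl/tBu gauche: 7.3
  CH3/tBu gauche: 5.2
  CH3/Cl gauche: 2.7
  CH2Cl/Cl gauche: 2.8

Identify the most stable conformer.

B

A (staggered): Cl(0°)/CH3(60°) gauche 2.7; Cl(0°)/CH2Cl(300°) gauche 2.8; tBu(120°)/CH3(60°) gauche 5.2 → 10.7 kJ/mol.
B (staggered): Cl(0°)/CH3(300°) gauche 2.7; tBu(120°)/CH2Cl(180°) gauche 7.3 → 10.0 kJ/mol.
B has the lowest total (10.0 kJ/mol).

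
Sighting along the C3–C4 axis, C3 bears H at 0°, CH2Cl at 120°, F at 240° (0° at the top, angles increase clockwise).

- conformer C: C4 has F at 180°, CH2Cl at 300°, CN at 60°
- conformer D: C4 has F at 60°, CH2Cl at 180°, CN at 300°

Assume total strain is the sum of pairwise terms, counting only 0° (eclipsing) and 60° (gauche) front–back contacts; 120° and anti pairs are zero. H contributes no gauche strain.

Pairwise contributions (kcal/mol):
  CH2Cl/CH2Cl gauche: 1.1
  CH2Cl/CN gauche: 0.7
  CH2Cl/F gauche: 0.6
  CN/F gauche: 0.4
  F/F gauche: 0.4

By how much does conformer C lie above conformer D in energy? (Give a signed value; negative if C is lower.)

-0.4 kcal/mol

C (staggered): CH2Cl(120°)/F(180°) gauche 0.6; CH2Cl(120°)/CN(60°) gauche 0.7; F(240°)/F(180°) gauche 0.4; F(240°)/CH2Cl(300°) gauche 0.6 → 2.3 kcal/mol.
D (staggered): CH2Cl(120°)/F(60°) gauche 0.6; CH2Cl(120°)/CH2Cl(180°) gauche 1.1; F(240°)/CH2Cl(180°) gauche 0.6; F(240°)/CN(300°) gauche 0.4 → 2.7 kcal/mol.
E(C) − E(D) = 2.3 − 2.7 = -0.4 kcal/mol.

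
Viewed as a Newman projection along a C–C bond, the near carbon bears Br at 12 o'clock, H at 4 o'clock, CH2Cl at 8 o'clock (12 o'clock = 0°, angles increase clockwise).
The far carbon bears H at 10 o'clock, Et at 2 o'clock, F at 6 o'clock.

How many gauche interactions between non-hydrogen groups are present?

2

Non-H gauche pairs: Br(0°)/Et(60°); CH2Cl(240°)/F(180°) — 2 interactions.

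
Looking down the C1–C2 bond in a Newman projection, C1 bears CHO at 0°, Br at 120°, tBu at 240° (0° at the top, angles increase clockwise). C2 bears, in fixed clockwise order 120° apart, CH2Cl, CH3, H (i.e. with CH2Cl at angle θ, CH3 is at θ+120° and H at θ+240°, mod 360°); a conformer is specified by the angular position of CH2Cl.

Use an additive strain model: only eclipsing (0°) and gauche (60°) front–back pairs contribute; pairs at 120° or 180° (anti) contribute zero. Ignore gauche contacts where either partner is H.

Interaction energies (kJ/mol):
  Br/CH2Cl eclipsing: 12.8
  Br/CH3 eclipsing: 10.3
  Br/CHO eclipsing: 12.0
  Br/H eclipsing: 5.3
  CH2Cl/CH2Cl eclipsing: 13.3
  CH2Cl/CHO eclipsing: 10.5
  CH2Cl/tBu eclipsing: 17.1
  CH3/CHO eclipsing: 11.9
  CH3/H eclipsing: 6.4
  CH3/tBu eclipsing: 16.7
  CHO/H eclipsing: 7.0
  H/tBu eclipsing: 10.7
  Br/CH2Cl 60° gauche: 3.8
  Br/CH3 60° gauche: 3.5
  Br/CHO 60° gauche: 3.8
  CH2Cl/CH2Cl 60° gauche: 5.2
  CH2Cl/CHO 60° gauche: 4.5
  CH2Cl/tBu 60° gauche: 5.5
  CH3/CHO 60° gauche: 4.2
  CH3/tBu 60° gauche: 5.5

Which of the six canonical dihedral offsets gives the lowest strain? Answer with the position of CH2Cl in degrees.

CH2Cl at 0° (eclipsed): CHO–CH2Cl eclipsed, Br–CH3 eclipsed, tBu–H eclipsed; 10.5 + 10.3 + 10.7 = 31.5 kJ/mol.
CH2Cl at 60° (staggered): CHO–CH2Cl gauche, Br–CH2Cl gauche, Br–CH3 gauche, tBu–CH3 gauche; 4.5 + 3.8 + 3.5 + 5.5 = 17.3 kJ/mol.
CH2Cl at 120° (eclipsed): CHO–H eclipsed, Br–CH2Cl eclipsed, tBu–CH3 eclipsed; 7.0 + 12.8 + 16.7 = 36.5 kJ/mol.
CH2Cl at 180° (staggered): CHO–CH3 gauche, Br–CH2Cl gauche, tBu–CH2Cl gauche, tBu–CH3 gauche; 4.2 + 3.8 + 5.5 + 5.5 = 19.0 kJ/mol.
CH2Cl at 240° (eclipsed): CHO–CH3 eclipsed, Br–H eclipsed, tBu–CH2Cl eclipsed; 11.9 + 5.3 + 17.1 = 34.3 kJ/mol.
CH2Cl at 300° (staggered): CHO–CH2Cl gauche, CHO–CH3 gauche, Br–CH3 gauche, tBu–CH2Cl gauche; 4.5 + 4.2 + 3.5 + 5.5 = 17.7 kJ/mol.
The minimum (17.3 kJ/mol) occurs with CH2Cl at 60°.

60°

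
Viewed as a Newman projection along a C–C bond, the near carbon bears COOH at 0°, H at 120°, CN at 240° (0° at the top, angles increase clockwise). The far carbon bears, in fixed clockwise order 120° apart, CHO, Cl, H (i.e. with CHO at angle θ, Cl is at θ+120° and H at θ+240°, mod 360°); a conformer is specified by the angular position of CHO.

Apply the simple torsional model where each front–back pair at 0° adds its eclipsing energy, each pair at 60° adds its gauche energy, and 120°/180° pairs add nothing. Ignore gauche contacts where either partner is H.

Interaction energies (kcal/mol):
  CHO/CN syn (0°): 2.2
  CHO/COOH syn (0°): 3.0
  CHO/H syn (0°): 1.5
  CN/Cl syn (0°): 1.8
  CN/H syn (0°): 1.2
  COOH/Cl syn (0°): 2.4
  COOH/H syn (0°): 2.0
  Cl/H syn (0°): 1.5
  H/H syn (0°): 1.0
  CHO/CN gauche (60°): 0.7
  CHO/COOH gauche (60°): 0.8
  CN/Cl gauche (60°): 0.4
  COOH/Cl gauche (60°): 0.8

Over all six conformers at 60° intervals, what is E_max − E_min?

4.5 kcal/mol

CHO at 0° (eclipsed): COOH(0°)/CHO(0°) eclipsed 3.0; H(120°)/Cl(120°) eclipsed 1.5; CN(240°)/H(240°) eclipsed 1.2 → 5.7 kcal/mol.
CHO at 60° (staggered): COOH(0°)/CHO(60°) gauche 0.8; CN(240°)/Cl(180°) gauche 0.4 → 1.2 kcal/mol.
CHO at 120° (eclipsed): COOH(0°)/H(0°) eclipsed 2.0; H(120°)/CHO(120°) eclipsed 1.5; CN(240°)/Cl(240°) eclipsed 1.8 → 5.3 kcal/mol.
CHO at 180° (staggered): COOH(0°)/Cl(300°) gauche 0.8; CN(240°)/CHO(180°) gauche 0.7; CN(240°)/Cl(300°) gauche 0.4 → 1.9 kcal/mol.
CHO at 240° (eclipsed): COOH(0°)/Cl(0°) eclipsed 2.4; H(120°)/H(120°) eclipsed 1.0; CN(240°)/CHO(240°) eclipsed 2.2 → 5.6 kcal/mol.
CHO at 300° (staggered): COOH(0°)/CHO(300°) gauche 0.8; COOH(0°)/Cl(60°) gauche 0.8; CN(240°)/CHO(300°) gauche 0.7 → 2.3 kcal/mol.
Max at 0° (5.7 kcal/mol), min at 60° (1.2 kcal/mol); barrier = 4.5 kcal/mol.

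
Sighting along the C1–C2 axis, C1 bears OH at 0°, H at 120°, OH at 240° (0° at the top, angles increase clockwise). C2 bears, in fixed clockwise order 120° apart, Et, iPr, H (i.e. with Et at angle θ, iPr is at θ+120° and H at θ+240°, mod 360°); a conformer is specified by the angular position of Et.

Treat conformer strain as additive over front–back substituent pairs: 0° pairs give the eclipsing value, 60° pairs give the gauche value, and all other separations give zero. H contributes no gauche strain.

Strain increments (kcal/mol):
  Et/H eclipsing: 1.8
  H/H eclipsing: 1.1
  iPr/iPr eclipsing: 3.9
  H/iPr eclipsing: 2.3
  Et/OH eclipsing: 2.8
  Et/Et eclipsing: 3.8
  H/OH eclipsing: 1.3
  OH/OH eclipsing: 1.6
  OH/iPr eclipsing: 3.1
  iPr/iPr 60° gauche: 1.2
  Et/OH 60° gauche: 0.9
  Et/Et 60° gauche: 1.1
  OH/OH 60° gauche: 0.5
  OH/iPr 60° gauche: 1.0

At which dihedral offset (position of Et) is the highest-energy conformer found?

240°

Et at 0° (eclipsed): OH(0°)/Et(0°) eclipsed 2.8; H(120°)/iPr(120°) eclipsed 2.3; OH(240°)/H(240°) eclipsed 1.3 → 6.4 kcal/mol.
Et at 60° (staggered): OH(0°)/Et(60°) gauche 0.9; OH(240°)/iPr(180°) gauche 1.0 → 1.9 kcal/mol.
Et at 120° (eclipsed): OH(0°)/H(0°) eclipsed 1.3; H(120°)/Et(120°) eclipsed 1.8; OH(240°)/iPr(240°) eclipsed 3.1 → 6.2 kcal/mol.
Et at 180° (staggered): OH(0°)/iPr(300°) gauche 1.0; OH(240°)/Et(180°) gauche 0.9; OH(240°)/iPr(300°) gauche 1.0 → 2.9 kcal/mol.
Et at 240° (eclipsed): OH(0°)/iPr(0°) eclipsed 3.1; H(120°)/H(120°) eclipsed 1.1; OH(240°)/Et(240°) eclipsed 2.8 → 7.0 kcal/mol.
Et at 300° (staggered): OH(0°)/Et(300°) gauche 0.9; OH(0°)/iPr(60°) gauche 1.0; OH(240°)/Et(300°) gauche 0.9 → 2.8 kcal/mol.
The maximum (7.0 kcal/mol) occurs with Et at 240°.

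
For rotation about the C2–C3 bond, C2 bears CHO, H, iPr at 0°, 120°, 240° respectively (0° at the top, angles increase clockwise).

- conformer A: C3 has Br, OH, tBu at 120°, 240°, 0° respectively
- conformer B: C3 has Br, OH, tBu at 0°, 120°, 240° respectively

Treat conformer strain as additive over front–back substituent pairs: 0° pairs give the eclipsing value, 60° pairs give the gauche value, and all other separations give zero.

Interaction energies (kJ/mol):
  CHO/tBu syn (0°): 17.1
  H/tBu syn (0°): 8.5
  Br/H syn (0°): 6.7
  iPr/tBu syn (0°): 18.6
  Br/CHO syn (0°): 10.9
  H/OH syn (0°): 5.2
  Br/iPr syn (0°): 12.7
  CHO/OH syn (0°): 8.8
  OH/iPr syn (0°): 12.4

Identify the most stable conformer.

A (eclipsed): CHO(0°)/tBu(0°) eclipsed 17.1; H(120°)/Br(120°) eclipsed 6.7; iPr(240°)/OH(240°) eclipsed 12.4 → 36.2 kJ/mol.
B (eclipsed): CHO(0°)/Br(0°) eclipsed 10.9; H(120°)/OH(120°) eclipsed 5.2; iPr(240°)/tBu(240°) eclipsed 18.6 → 34.7 kJ/mol.
B has the lowest total (34.7 kJ/mol).

B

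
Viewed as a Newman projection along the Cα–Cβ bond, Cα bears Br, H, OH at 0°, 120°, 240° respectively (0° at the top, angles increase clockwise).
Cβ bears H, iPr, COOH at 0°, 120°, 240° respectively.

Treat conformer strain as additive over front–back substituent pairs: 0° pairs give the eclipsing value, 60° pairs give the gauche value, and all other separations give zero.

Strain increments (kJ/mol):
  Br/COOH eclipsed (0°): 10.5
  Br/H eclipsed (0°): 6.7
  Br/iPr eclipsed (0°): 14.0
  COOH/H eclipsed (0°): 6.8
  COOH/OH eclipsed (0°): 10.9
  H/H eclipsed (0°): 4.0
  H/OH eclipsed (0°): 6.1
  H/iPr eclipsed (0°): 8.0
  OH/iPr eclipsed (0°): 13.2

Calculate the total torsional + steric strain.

25.6 kJ/mol

This conformer (eclipsed): Br–H eclipsed, H–iPr eclipsed, OH–COOH eclipsed; 6.7 + 8.0 + 10.9 = 25.6 kJ/mol.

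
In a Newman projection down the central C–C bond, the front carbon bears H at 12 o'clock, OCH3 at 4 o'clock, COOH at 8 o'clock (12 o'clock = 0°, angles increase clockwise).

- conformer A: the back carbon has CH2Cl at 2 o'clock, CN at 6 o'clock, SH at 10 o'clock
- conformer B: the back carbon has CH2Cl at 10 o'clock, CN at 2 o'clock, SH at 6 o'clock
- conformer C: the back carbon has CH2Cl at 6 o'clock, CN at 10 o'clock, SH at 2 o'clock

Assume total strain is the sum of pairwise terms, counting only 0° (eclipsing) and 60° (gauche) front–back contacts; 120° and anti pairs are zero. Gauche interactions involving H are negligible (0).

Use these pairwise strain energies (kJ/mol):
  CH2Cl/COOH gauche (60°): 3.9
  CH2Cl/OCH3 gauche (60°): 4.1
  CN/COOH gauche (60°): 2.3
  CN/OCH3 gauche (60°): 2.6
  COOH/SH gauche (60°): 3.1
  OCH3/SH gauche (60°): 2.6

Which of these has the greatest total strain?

C

A (staggered): OCH3–CH2Cl gauche, OCH3–CN gauche, COOH–CN gauche, COOH–SH gauche; 4.1 + 2.6 + 2.3 + 3.1 = 12.1 kJ/mol.
B (staggered): OCH3–CN gauche, OCH3–SH gauche, COOH–CH2Cl gauche, COOH–SH gauche; 2.6 + 2.6 + 3.9 + 3.1 = 12.2 kJ/mol.
C (staggered): OCH3–CH2Cl gauche, OCH3–SH gauche, COOH–CH2Cl gauche, COOH–CN gauche; 4.1 + 2.6 + 3.9 + 2.3 = 12.9 kJ/mol.
C has the highest total (12.9 kJ/mol).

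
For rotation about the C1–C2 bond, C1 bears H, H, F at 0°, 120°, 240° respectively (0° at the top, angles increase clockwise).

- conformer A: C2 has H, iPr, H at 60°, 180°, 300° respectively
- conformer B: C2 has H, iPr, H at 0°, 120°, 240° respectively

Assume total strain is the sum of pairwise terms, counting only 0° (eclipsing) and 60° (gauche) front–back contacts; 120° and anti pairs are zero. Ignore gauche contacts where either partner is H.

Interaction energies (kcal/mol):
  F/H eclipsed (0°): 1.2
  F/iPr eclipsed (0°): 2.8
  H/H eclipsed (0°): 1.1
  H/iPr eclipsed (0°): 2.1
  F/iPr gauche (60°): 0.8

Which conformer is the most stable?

A (staggered): F–iPr gauche; 0.8 = 0.8 kcal/mol.
B (eclipsed): H–H eclipsed, H–iPr eclipsed, F–H eclipsed; 1.1 + 2.1 + 1.2 = 4.4 kcal/mol.
A has the lowest total (0.8 kcal/mol).

A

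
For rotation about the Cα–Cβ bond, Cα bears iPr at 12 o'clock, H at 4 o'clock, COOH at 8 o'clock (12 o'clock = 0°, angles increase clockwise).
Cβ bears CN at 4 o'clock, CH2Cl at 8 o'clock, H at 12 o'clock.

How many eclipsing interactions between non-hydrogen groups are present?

1

Non-H eclipsing pairs: COOH(240°)/CH2Cl(240°) — 1 interaction.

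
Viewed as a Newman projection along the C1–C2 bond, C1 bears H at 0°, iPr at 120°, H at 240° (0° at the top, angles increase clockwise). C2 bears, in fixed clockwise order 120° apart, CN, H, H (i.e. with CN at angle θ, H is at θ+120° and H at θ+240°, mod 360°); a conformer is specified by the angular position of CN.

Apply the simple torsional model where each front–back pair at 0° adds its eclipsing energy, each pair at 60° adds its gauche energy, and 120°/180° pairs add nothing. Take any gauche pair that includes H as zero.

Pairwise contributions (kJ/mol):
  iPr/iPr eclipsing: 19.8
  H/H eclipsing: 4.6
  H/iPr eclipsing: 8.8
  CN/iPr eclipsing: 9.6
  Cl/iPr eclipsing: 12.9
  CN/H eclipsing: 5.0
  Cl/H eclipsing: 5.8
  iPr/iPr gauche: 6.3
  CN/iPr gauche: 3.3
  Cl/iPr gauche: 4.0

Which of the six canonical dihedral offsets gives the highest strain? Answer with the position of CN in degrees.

120°

CN at 0° (eclipsed): H–CN eclipsed, iPr–H eclipsed, H–H eclipsed; 5.0 + 8.8 + 4.6 = 18.4 kJ/mol.
CN at 60° (staggered): iPr–CN gauche; 3.3 = 3.3 kJ/mol.
CN at 120° (eclipsed): H–H eclipsed, iPr–CN eclipsed, H–H eclipsed; 4.6 + 9.6 + 4.6 = 18.8 kJ/mol.
CN at 180° (staggered): iPr–CN gauche; 3.3 = 3.3 kJ/mol.
CN at 240° (eclipsed): H–H eclipsed, iPr–H eclipsed, H–CN eclipsed; 4.6 + 8.8 + 5.0 = 18.4 kJ/mol.
CN at 300° (staggered): no non-H gauche contacts → 0.0 kJ/mol.
The maximum (18.8 kJ/mol) occurs with CN at 120°.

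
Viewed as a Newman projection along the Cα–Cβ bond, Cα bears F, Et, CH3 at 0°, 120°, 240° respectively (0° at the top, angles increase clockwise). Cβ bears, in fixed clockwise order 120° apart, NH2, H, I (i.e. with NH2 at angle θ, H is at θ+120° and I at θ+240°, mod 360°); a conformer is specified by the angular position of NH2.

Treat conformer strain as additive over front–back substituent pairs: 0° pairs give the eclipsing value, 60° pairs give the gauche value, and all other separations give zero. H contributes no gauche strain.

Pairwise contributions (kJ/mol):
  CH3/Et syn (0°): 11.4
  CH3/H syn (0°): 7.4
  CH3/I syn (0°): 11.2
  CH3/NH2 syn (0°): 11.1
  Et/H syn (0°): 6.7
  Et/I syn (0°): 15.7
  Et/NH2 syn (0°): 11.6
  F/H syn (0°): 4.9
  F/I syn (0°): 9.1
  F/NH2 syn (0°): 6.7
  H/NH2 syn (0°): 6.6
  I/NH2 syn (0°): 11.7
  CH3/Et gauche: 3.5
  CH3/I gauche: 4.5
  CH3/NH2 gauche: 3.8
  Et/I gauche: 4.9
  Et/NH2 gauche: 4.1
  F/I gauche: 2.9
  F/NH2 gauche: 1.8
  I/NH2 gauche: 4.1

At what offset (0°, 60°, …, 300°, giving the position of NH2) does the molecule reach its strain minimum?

60°

NH2 at 0° (eclipsed): F–NH2 eclipsed, Et–H eclipsed, CH3–I eclipsed; 6.7 + 6.7 + 11.2 = 24.6 kJ/mol.
NH2 at 60° (staggered): F–NH2 gauche, F–I gauche, Et–NH2 gauche, CH3–I gauche; 1.8 + 2.9 + 4.1 + 4.5 = 13.3 kJ/mol.
NH2 at 120° (eclipsed): F–I eclipsed, Et–NH2 eclipsed, CH3–H eclipsed; 9.1 + 11.6 + 7.4 = 28.1 kJ/mol.
NH2 at 180° (staggered): F–I gauche, Et–NH2 gauche, Et–I gauche, CH3–NH2 gauche; 2.9 + 4.1 + 4.9 + 3.8 = 15.7 kJ/mol.
NH2 at 240° (eclipsed): F–H eclipsed, Et–I eclipsed, CH3–NH2 eclipsed; 4.9 + 15.7 + 11.1 = 31.7 kJ/mol.
NH2 at 300° (staggered): F–NH2 gauche, Et–I gauche, CH3–NH2 gauche, CH3–I gauche; 1.8 + 4.9 + 3.8 + 4.5 = 15.0 kJ/mol.
The minimum (13.3 kJ/mol) occurs with NH2 at 60°.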